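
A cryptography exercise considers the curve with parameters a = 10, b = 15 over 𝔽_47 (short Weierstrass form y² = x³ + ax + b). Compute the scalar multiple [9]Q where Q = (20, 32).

(30, 14)

Repeated addition: build up to 9Q.
2Q: tangent at (20, 32): λ = (3·20² + 10)/(2·32) ≡ 35/17. 17⁻¹ ≡ 36 (mod 47) since 17·36 = 612 ≡ 1, so λ ≡ 35·36 ≡ 38.
  x = λ² - 20 - 20 = 1444 - 40 ≡ 41; y = λ·(20 - 41) - 32 ≡ 16. → (41, 16)
3Q: (41, 16) + (20, 32). λ = (32 - 16)/(20 - 41) ≡ 16/26 mod 47. 26⁻¹ ≡ 38 (mod 47), so λ ≡ 44.
  x = λ² - 41 - 20 = 1936 - 61 ≡ 42; y = λ·(41 - 42) - 16 ≡ 34. → (42, 34)
4Q: (42, 34) + (20, 32). λ = (32 - 34)/(20 - 42) ≡ 45/25 mod 47. 25⁻¹ ≡ 32 (mod 47), so λ ≡ 30.
  x = λ² - 42 - 20 = 900 - 62 ≡ 39; y = λ·(42 - 39) - 34 ≡ 9. → (39, 9)
5Q: (39, 9) + (20, 32). λ = (32 - 9)/(20 - 39) ≡ 23/28 mod 47. 28⁻¹ ≡ 42 (mod 47), so λ ≡ 26.
  x = λ² - 39 - 20 = 676 - 59 ≡ 6; y = λ·(39 - 6) - 9 ≡ 3. → (6, 3)
6Q: (6, 3) + (20, 32). λ = (32 - 3)/(20 - 6) ≡ 29/14 mod 47. 14⁻¹ ≡ 37 (mod 47) since 14·37 = 518 ≡ 1, so λ ≡ 39.
  x = λ² - 6 - 20 = 1521 - 26 ≡ 38; y = λ·(6 - 38) - 3 ≡ 18. → (38, 18)
7Q: (38, 18) + (20, 32). λ = (32 - 18)/(20 - 38) ≡ 14/29 mod 47. 29⁻¹ ≡ 13 (mod 47), so λ ≡ 41.
  x = λ² - 38 - 20 = 1681 - 58 ≡ 25; y = λ·(38 - 25) - 18 ≡ 45. → (25, 45)
8Q: (25, 45) + (20, 32). λ = (32 - 45)/(20 - 25) ≡ 34/42 mod 47. 42⁻¹ ≡ 28 (mod 47) since 42·28 = 1176 ≡ 1, so λ ≡ 12.
  x = λ² - 25 - 20 = 144 - 45 ≡ 5; y = λ·(25 - 5) - 45 ≡ 7. → (5, 7)
9Q: (5, 7) + (20, 32). λ = (32 - 7)/(20 - 5) ≡ 25/15 mod 47. 15⁻¹ ≡ 22 (mod 47), so λ ≡ 33.
  x = λ² - 5 - 20 = 1089 - 25 ≡ 30; y = λ·(5 - 30) - 7 ≡ 14. → (30, 14)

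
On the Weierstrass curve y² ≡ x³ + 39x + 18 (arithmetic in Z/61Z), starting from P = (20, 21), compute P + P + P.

Repeated addition: build up to 3P.
2P: tangent at (20, 21): λ = (3·20² + 39)/(2·21) ≡ 19/42. 42⁻¹ ≡ 16 (mod 61) since 42·16 = 672 ≡ 1, so λ ≡ 19·16 ≡ 60.
  x = λ² - 20 - 20 = 3600 - 40 ≡ 22; y = λ·(20 - 22) - 21 ≡ 42. → (22, 42)
3P: (22, 42) + (20, 21). λ = (21 - 42)/(20 - 22) ≡ 40/59 mod 61. 59⁻¹ ≡ 30 (mod 61), so λ ≡ 41.
  x = λ² - 22 - 20 = 1681 - 42 ≡ 53; y = λ·(22 - 53) - 42 ≡ 29. → (53, 29)

(53, 29)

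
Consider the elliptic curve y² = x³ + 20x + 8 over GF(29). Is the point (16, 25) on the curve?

y² = 25² ≡ 16; x³ + 20x + 8 = 4424 ≡ 16 (mod 29). 16 = 16.

yes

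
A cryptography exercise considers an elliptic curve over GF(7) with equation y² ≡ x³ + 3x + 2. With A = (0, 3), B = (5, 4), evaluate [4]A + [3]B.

(4, 6)

First 4A:
Double-and-add on 4 = (100)₂. Start with A = (0, 3) for the leading 1-bit.
double: tangent at (0, 3): λ = (3·0² + 3)/(2·3) ≡ 3/6. 6⁻¹ ≡ 6 (mod 7) since 6·6 = 36 ≡ 1, so λ ≡ 3·6 ≡ 4.
  x = λ² - 0 - 0 = 16 - 0 ≡ 2; y = λ·(0 - 2) - 3 ≡ 3. → (2, 3)
double: tangent at (2, 3): λ = (3·2² + 3)/(2·3) ≡ 1/6. 6⁻¹ ≡ 6 (mod 7), so λ ≡ 1·6 ≡ 6.
  x = λ² - 2 - 2 = 36 - 4 ≡ 4; y = λ·(2 - 4) - 3 ≡ 6. → (4, 6)
4A = (4, 6).
Next 3B:
Repeated addition: build up to 3B.
2B: tangent at (5, 4): λ = (3·5² + 3)/(2·4) ≡ 1/1. 1⁻¹ ≡ 1 (mod 7) since 1·1 = 1 ≡ 1, so λ ≡ 1·1 ≡ 1.
  x = λ² - 5 - 5 = 1 - 10 ≡ 5; y = λ·(5 - 5) - 4 ≡ 3. → (5, 3)
3B: (5, 3) + (5, 4): same x and y₁ ≡ -y₂, so the sum is the point at infinity.
3B = the point at infinity.
Finally 4A + 3B:
(4, 6) + the point at infinity = (4, 6) (identity).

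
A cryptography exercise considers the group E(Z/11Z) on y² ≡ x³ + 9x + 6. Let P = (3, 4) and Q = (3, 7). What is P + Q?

O

The two points share x = 3 and their y-coordinates satisfy 4 + 7 ≡ 0 (mod 11), so they are inverses. Their sum is the point at infinity.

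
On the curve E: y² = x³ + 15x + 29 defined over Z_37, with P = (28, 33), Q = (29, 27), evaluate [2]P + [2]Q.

First 2P:
Repeated addition: build up to 2P.
2P: tangent at (28, 33): λ = (3·28² + 15)/(2·33) ≡ 36/29. 29⁻¹ ≡ 23 (mod 37), so λ ≡ 36·23 ≡ 14.
  x = λ² - 28 - 28 = 196 - 56 ≡ 29; y = λ·(28 - 29) - 33 ≡ 27. → (29, 27)
2P = (29, 27).
Next 2Q:
Repeated addition: build up to 2Q.
2Q: tangent at (29, 27): λ = (3·29² + 15)/(2·27) ≡ 22/17. 17⁻¹ ≡ 24 (mod 37) since 17·24 = 408 ≡ 1, so λ ≡ 22·24 ≡ 10.
  x = λ² - 29 - 29 = 100 - 58 ≡ 5; y = λ·(29 - 5) - 27 ≡ 28. → (5, 28)
2Q = (5, 28).
Finally 2P + 2Q:
(29, 27) + (5, 28). λ = (28 - 27)/(5 - 29) ≡ 1/13 mod 37. 13⁻¹ ≡ 20 (mod 37) since 13·20 = 260 ≡ 1, so λ ≡ 20.
  x = λ² - 29 - 5 = 400 - 34 ≡ 33; y = λ·(29 - 33) - 27 ≡ 4. → (33, 4)

(33, 4)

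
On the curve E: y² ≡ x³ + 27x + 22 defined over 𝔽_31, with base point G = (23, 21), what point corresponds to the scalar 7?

(9, 8)

Double-and-add on 7 = (111)₂. Start with G = (23, 21) for the leading 1-bit.
double: tangent at (23, 21): λ = (3·23² + 27)/(2·21) ≡ 2/11. 11⁻¹ ≡ 17 (mod 31), so λ ≡ 2·17 ≡ 3.
  x = λ² - 23 - 23 = 9 - 46 ≡ 25; y = λ·(23 - 25) - 21 ≡ 4. → (25, 4)
add G: (25, 4) + (23, 21). λ = (21 - 4)/(23 - 25) ≡ 17/29 mod 31. 29⁻¹ ≡ 15 (mod 31), so λ ≡ 7.
  x = λ² - 25 - 23 = 49 - 48 ≡ 1; y = λ·(25 - 1) - 4 ≡ 9. → (1, 9)
double: tangent at (1, 9): λ = (3·1² + 27)/(2·9) ≡ 30/18. 18⁻¹ ≡ 19 (mod 31), so λ ≡ 30·19 ≡ 12.
  x = λ² - 1 - 1 = 144 - 2 ≡ 18; y = λ·(1 - 18) - 9 ≡ 4. → (18, 4)
add G: (18, 4) + (23, 21). λ = (21 - 4)/(23 - 18) ≡ 17/5 mod 31. 5⁻¹ ≡ 25 (mod 31) since 5·25 = 125 ≡ 1, so λ ≡ 22.
  x = λ² - 18 - 23 = 484 - 41 ≡ 9; y = λ·(18 - 9) - 4 ≡ 8. → (9, 8)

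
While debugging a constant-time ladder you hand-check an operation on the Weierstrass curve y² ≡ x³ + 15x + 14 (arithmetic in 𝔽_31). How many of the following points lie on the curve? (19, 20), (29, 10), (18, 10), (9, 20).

2

(19, 20): 20² ≡ 28, rhs ≡ 28 → on.
(29, 10): 10² ≡ 7, rhs ≡ 7 → on.
(18, 10): 10² ≡ 7, rhs ≡ 9 → off.
(9, 20): 20² ≡ 28, rhs ≡ 10 → off.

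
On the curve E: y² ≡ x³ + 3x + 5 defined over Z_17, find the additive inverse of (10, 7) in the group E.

(10, 10)

-(10, 7) = (10, -7 mod 17) = (10, 10).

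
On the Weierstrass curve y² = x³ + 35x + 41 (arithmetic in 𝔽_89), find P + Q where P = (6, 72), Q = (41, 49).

(6, 72) + (41, 49). λ = (49 - 72)/(41 - 6) ≡ 66/35 mod 89. 35⁻¹ ≡ 28 (mod 89) since 35·28 = 980 ≡ 1, so λ ≡ 68.
  x = λ² - 6 - 41 = 4624 - 47 ≡ 38; y = λ·(6 - 38) - 72 ≡ 66. → (38, 66)

(38, 66)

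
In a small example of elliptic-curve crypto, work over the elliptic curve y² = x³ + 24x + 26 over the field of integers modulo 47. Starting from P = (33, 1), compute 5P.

Repeated addition: build up to 5P.
2P: tangent at (33, 1): λ = (3·33² + 24)/(2·1) ≡ 1/2. 2⁻¹ ≡ 24 (mod 47), so λ ≡ 1·24 ≡ 24.
  x = λ² - 33 - 33 = 576 - 66 ≡ 40; y = λ·(33 - 40) - 1 ≡ 19. → (40, 19)
3P: (40, 19) + (33, 1). λ = (1 - 19)/(33 - 40) ≡ 29/40 mod 47. 40⁻¹ ≡ 20 (mod 47), so λ ≡ 16.
  x = λ² - 40 - 33 = 256 - 73 ≡ 42; y = λ·(40 - 42) - 19 ≡ 43. → (42, 43)
4P: (42, 43) + (33, 1). λ = (1 - 43)/(33 - 42) ≡ 5/38 mod 47. 38⁻¹ ≡ 26 (mod 47), so λ ≡ 36.
  x = λ² - 42 - 33 = 1296 - 75 ≡ 46; y = λ·(42 - 46) - 43 ≡ 1. → (46, 1)
5P: (46, 1) + (33, 1). λ = (1 - 1)/(33 - 46) ≡ 0/34 mod 47. 34⁻¹ ≡ 18 (mod 47), so λ ≡ 0.
  x = λ² - 46 - 33 = 0 - 79 ≡ 15; y = λ·(46 - 15) - 1 ≡ 46. → (15, 46)

(15, 46)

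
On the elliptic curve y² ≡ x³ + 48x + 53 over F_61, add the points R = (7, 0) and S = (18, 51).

(7, 0) + (18, 51). λ = (51 - 0)/(18 - 7) ≡ 51/11 mod 61. 11⁻¹ ≡ 50 (mod 61), so λ ≡ 49.
  x = λ² - 7 - 18 = 2401 - 25 ≡ 58; y = λ·(7 - 58) - 0 ≡ 2. → (58, 2)

(58, 2)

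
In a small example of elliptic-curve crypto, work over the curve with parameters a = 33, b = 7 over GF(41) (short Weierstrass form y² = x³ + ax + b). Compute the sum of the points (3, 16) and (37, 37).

(3, 16) + (37, 37). λ = (37 - 16)/(37 - 3) ≡ 21/34 mod 41. 34⁻¹ ≡ 35 (mod 41), so λ ≡ 38.
  x = λ² - 3 - 37 = 1444 - 40 ≡ 10; y = λ·(3 - 10) - 16 ≡ 5. → (10, 5)

(10, 5)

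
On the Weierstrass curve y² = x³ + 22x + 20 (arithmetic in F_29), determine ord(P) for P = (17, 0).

2P: (17, 0) + (17, 0): same x and y₁ ≡ -y₂, so the sum is O.
2P = O, so the order is 2.

2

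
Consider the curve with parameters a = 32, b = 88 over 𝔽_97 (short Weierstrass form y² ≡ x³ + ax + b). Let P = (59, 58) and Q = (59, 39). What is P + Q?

The two points share x = 59 and their y-coordinates satisfy 58 + 39 ≡ 0 (mod 97), so they are inverses. Their sum is 𝒪.

O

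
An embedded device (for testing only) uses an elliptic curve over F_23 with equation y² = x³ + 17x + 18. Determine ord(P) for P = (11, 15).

11

2P: tangent at (11, 15): λ = (3·11² + 17)/(2·15) ≡ 12/7. 7⁻¹ ≡ 10 (mod 23), so λ ≡ 12·10 ≡ 5.
  x = λ² - 11 - 11 = 25 - 22 ≡ 3; y = λ·(11 - 3) - 15 ≡ 2. → (3, 2)
3P: (3, 2) + (11, 15). λ = (15 - 2)/(11 - 3) ≡ 13/8 mod 23. 8⁻¹ ≡ 3 (mod 23), so λ ≡ 16.
  x = λ² - 3 - 11 = 256 - 14 ≡ 12; y = λ·(3 - 12) - 2 ≡ 15. → (12, 15)
4P: (12, 15) + (11, 15). λ = (15 - 15)/(11 - 12) ≡ 0/22 mod 23. 22⁻¹ ≡ 22 (mod 23), so λ ≡ 0.
  x = λ² - 12 - 11 = 0 - 23 ≡ 0; y = λ·(12 - 0) - 15 ≡ 8. → (0, 8)
5P: (0, 8) + (11, 15). λ = (15 - 8)/(11 - 0) ≡ 7/11 mod 23. 11⁻¹ ≡ 21 (mod 23), so λ ≡ 9.
  x = λ² - 0 - 11 = 81 - 11 ≡ 1; y = λ·(0 - 1) - 8 ≡ 6. → (1, 6)
6P: (1, 6) + (11, 15). λ = (15 - 6)/(11 - 1) ≡ 9/10 mod 23. 10⁻¹ ≡ 7 (mod 23), so λ ≡ 17.
  x = λ² - 1 - 11 = 289 - 12 ≡ 1; y = λ·(1 - 1) - 6 ≡ 17. → (1, 17)
7P: (1, 17) + (11, 15). λ = (15 - 17)/(11 - 1) ≡ 21/10 mod 23. 10⁻¹ ≡ 7 (mod 23) since 10·7 = 70 ≡ 1, so λ ≡ 9.
  x = λ² - 1 - 11 = 81 - 12 ≡ 0; y = λ·(1 - 0) - 17 ≡ 15. → (0, 15)
8P: (0, 15) + (11, 15). λ = (15 - 15)/(11 - 0) ≡ 0/11 mod 23. 11⁻¹ ≡ 21 (mod 23) since 11·21 = 231 ≡ 1, so λ ≡ 0.
  x = λ² - 0 - 11 = 0 - 11 ≡ 12; y = λ·(0 - 12) - 15 ≡ 8. → (12, 8)
9P: (12, 8) + (11, 15). λ = (15 - 8)/(11 - 12) ≡ 7/22 mod 23. 22⁻¹ ≡ 22 (mod 23) since 22·22 = 484 ≡ 1, so λ ≡ 16.
  x = λ² - 12 - 11 = 256 - 23 ≡ 3; y = λ·(12 - 3) - 8 ≡ 21. → (3, 21)
10P: (3, 21) + (11, 15). λ = (15 - 21)/(11 - 3) ≡ 17/8 mod 23. 8⁻¹ ≡ 3 (mod 23), so λ ≡ 5.
  x = λ² - 3 - 11 = 25 - 14 ≡ 11; y = λ·(3 - 11) - 21 ≡ 8. → (11, 8)
11P: (11, 8) + (11, 15): same x and y₁ ≡ -y₂, so the sum is ∞.
11P = ∞, so the order is 11.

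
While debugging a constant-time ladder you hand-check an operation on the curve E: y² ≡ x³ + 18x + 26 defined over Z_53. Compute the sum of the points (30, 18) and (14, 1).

(24, 48)

(30, 18) + (14, 1). λ = (1 - 18)/(14 - 30) ≡ 36/37 mod 53. 37⁻¹ ≡ 43 (mod 53), so λ ≡ 11.
  x = λ² - 30 - 14 = 121 - 44 ≡ 24; y = λ·(30 - 24) - 18 ≡ 48. → (24, 48)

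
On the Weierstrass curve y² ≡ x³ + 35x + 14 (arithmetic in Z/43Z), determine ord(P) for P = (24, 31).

2P: tangent at (24, 31): λ = (3·24² + 35)/(2·31) ≡ 0/19. 19⁻¹ ≡ 34 (mod 43), so λ ≡ 0·34 ≡ 0.
  x = λ² - 24 - 24 = 0 - 48 ≡ 38; y = λ·(24 - 38) - 31 ≡ 12. → (38, 12)
3P: (38, 12) + (24, 31). λ = (31 - 12)/(24 - 38) ≡ 19/29 mod 43. 29⁻¹ ≡ 3 (mod 43) since 29·3 = 87 ≡ 1, so λ ≡ 14.
  x = λ² - 38 - 24 = 196 - 62 ≡ 5; y = λ·(38 - 5) - 12 ≡ 20. → (5, 20)
4P: (5, 20) + (24, 31). λ = (31 - 20)/(24 - 5) ≡ 11/19 mod 43. 19⁻¹ ≡ 34 (mod 43), so λ ≡ 30.
  x = λ² - 5 - 24 = 900 - 29 ≡ 11; y = λ·(5 - 11) - 20 ≡ 15. → (11, 15)
5P: (11, 15) + (24, 31). λ = (31 - 15)/(24 - 11) ≡ 16/13 mod 43. 13⁻¹ ≡ 10 (mod 43), so λ ≡ 31.
  x = λ² - 11 - 24 = 961 - 35 ≡ 23; y = λ·(11 - 23) - 15 ≡ 0. → (23, 0)
6P: (23, 0) + (24, 31). λ = (31 - 0)/(24 - 23) ≡ 31/1 mod 43. 1⁻¹ ≡ 1 (mod 43), so λ ≡ 31.
  x = λ² - 23 - 24 = 961 - 47 ≡ 11; y = λ·(23 - 11) - 0 ≡ 28. → (11, 28)
7P: (11, 28) + (24, 31). λ = (31 - 28)/(24 - 11) ≡ 3/13 mod 43. 13⁻¹ ≡ 10 (mod 43), so λ ≡ 30.
  x = λ² - 11 - 24 = 900 - 35 ≡ 5; y = λ·(11 - 5) - 28 ≡ 23. → (5, 23)
8P: (5, 23) + (24, 31). λ = (31 - 23)/(24 - 5) ≡ 8/19 mod 43. 19⁻¹ ≡ 34 (mod 43), so λ ≡ 14.
  x = λ² - 5 - 24 = 196 - 29 ≡ 38; y = λ·(5 - 38) - 23 ≡ 31. → (38, 31)
9P: (38, 31) + (24, 31). λ = (31 - 31)/(24 - 38) ≡ 0/29 mod 43. 29⁻¹ ≡ 3 (mod 43), so λ ≡ 0.
  x = λ² - 38 - 24 = 0 - 62 ≡ 24; y = λ·(38 - 24) - 31 ≡ 12. → (24, 12)
10P: (24, 12) + (24, 31): same x and y₁ ≡ -y₂, so the sum is the point at infinity.
10P = the point at infinity, so the order is 10.

10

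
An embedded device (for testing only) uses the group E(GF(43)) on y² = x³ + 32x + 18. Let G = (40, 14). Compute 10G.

Repeated addition: build up to 10G.
2G: tangent at (40, 14): λ = (3·40² + 32)/(2·14) ≡ 16/28. 28⁻¹ ≡ 20 (mod 43), so λ ≡ 16·20 ≡ 19.
  x = λ² - 40 - 40 = 361 - 80 ≡ 23; y = λ·(40 - 23) - 14 ≡ 8. → (23, 8)
3G: (23, 8) + (40, 14). λ = (14 - 8)/(40 - 23) ≡ 6/17 mod 43. 17⁻¹ ≡ 38 (mod 43) since 17·38 = 646 ≡ 1, so λ ≡ 13.
  x = λ² - 23 - 40 = 169 - 63 ≡ 20; y = λ·(23 - 20) - 8 ≡ 31. → (20, 31)
4G: (20, 31) + (40, 14). λ = (14 - 31)/(40 - 20) ≡ 26/20 mod 43. 20⁻¹ ≡ 28 (mod 43), so λ ≡ 40.
  x = λ² - 20 - 40 = 1600 - 60 ≡ 35; y = λ·(20 - 35) - 31 ≡ 14. → (35, 14)
5G: (35, 14) + (40, 14). λ = (14 - 14)/(40 - 35) ≡ 0/5 mod 43. 5⁻¹ ≡ 26 (mod 43) since 5·26 = 130 ≡ 1, so λ ≡ 0.
  x = λ² - 35 - 40 = 0 - 75 ≡ 11; y = λ·(35 - 11) - 14 ≡ 29. → (11, 29)
6G: (11, 29) + (40, 14). λ = (14 - 29)/(40 - 11) ≡ 28/29 mod 43. 29⁻¹ ≡ 3 (mod 43) since 29·3 = 87 ≡ 1, so λ ≡ 41.
  x = λ² - 11 - 40 = 1681 - 51 ≡ 39; y = λ·(11 - 39) - 29 ≡ 27. → (39, 27)
7G: (39, 27) + (40, 14). λ = (14 - 27)/(40 - 39) ≡ 30/1 mod 43. 1⁻¹ ≡ 1 (mod 43), so λ ≡ 30.
  x = λ² - 39 - 40 = 900 - 79 ≡ 4; y = λ·(39 - 4) - 27 ≡ 34. → (4, 34)
8G: (4, 34) + (40, 14). λ = (14 - 34)/(40 - 4) ≡ 23/36 mod 43. 36⁻¹ ≡ 6 (mod 43), so λ ≡ 9.
  x = λ² - 4 - 40 = 81 - 44 ≡ 37; y = λ·(4 - 37) - 34 ≡ 13. → (37, 13)
9G: (37, 13) + (40, 14). λ = (14 - 13)/(40 - 37) ≡ 1/3 mod 43. 3⁻¹ ≡ 29 (mod 43), so λ ≡ 29.
  x = λ² - 37 - 40 = 841 - 77 ≡ 33; y = λ·(37 - 33) - 13 ≡ 17. → (33, 17)
10G: (33, 17) + (40, 14). λ = (14 - 17)/(40 - 33) ≡ 40/7 mod 43. 7⁻¹ ≡ 37 (mod 43), so λ ≡ 18.
  x = λ² - 33 - 40 = 324 - 73 ≡ 36; y = λ·(33 - 36) - 17 ≡ 15. → (36, 15)

(36, 15)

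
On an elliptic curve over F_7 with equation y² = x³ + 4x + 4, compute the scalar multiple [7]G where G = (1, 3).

(5, 4)

Double-and-add on 7 = (111)₂. Start with G = (1, 3) for the leading 1-bit.
double: tangent at (1, 3): λ = (3·1² + 4)/(2·3) ≡ 0/6. 6⁻¹ ≡ 6 (mod 7), so λ ≡ 0·6 ≡ 0.
  x = λ² - 1 - 1 = 0 - 2 ≡ 5; y = λ·(1 - 5) - 3 ≡ 4. → (5, 4)
add G: (5, 4) + (1, 3). λ = (3 - 4)/(1 - 5) ≡ 6/3 mod 7. 3⁻¹ ≡ 5 (mod 7), so λ ≡ 2.
  x = λ² - 5 - 1 = 4 - 6 ≡ 5; y = λ·(5 - 5) - 4 ≡ 3. → (5, 3)
double: tangent at (5, 3): λ = (3·5² + 4)/(2·3) ≡ 2/6. 6⁻¹ ≡ 6 (mod 7), so λ ≡ 2·6 ≡ 5.
  x = λ² - 5 - 5 = 25 - 10 ≡ 1; y = λ·(5 - 1) - 3 ≡ 3. → (1, 3)
add G: tangent at (1, 3): λ = (3·1² + 4)/(2·3) ≡ 0/6. 6⁻¹ ≡ 6 (mod 7), so λ ≡ 0·6 ≡ 0.
  x = λ² - 1 - 1 = 0 - 2 ≡ 5; y = λ·(1 - 5) - 3 ≡ 4. → (5, 4)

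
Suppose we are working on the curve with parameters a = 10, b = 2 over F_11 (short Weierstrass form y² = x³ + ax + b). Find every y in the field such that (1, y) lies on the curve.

x³ + 10x + 2 = 13 ≡ 2 (mod 11).
2 is a non-residue mod 11; no y exists.

none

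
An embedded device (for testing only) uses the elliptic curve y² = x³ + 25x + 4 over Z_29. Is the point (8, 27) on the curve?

no

y² = 27² ≡ 4; x³ + 25x + 4 = 716 ≡ 20 (mod 29). 4 ≠ 20.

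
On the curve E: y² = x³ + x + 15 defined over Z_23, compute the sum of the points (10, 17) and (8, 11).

(10, 17) + (8, 11). λ = (11 - 17)/(8 - 10) ≡ 17/21 mod 23. 21⁻¹ ≡ 11 (mod 23) since 21·11 = 231 ≡ 1, so λ ≡ 3.
  x = λ² - 10 - 8 = 9 - 18 ≡ 14; y = λ·(10 - 14) - 17 ≡ 17. → (14, 17)

(14, 17)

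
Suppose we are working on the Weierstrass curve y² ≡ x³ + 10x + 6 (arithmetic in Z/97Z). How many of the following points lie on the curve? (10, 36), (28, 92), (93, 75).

2

(10, 36): 36² ≡ 35, rhs ≡ 39 → off.
(28, 92): 92² ≡ 25, rhs ≡ 25 → on.
(93, 75): 75² ≡ 96, rhs ≡ 96 → on.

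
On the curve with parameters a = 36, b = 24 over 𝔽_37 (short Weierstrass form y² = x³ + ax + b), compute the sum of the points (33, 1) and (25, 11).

(33, 1) + (25, 11). λ = (11 - 1)/(25 - 33) ≡ 10/29 mod 37. 29⁻¹ ≡ 23 (mod 37) since 29·23 = 667 ≡ 1, so λ ≡ 8.
  x = λ² - 33 - 25 = 64 - 58 ≡ 6; y = λ·(33 - 6) - 1 ≡ 30. → (6, 30)

(6, 30)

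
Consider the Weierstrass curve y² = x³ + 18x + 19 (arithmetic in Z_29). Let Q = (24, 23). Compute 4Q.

(19, 12)

Double-and-add on 4 = (100)₂. Start with Q = (24, 23) for the leading 1-bit.
double: tangent at (24, 23): λ = (3·24² + 18)/(2·23) ≡ 6/17. 17⁻¹ ≡ 12 (mod 29) since 17·12 = 204 ≡ 1, so λ ≡ 6·12 ≡ 14.
  x = λ² - 24 - 24 = 196 - 48 ≡ 3; y = λ·(24 - 3) - 23 ≡ 10. → (3, 10)
double: tangent at (3, 10): λ = (3·3² + 18)/(2·10) ≡ 16/20. 20⁻¹ ≡ 16 (mod 29), so λ ≡ 16·16 ≡ 24.
  x = λ² - 3 - 3 = 576 - 6 ≡ 19; y = λ·(3 - 19) - 10 ≡ 12. → (19, 12)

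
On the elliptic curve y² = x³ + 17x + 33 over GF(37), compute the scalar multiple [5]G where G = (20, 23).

(23, 23)

Double-and-add on 5 = (101)₂. Start with G = (20, 23) for the leading 1-bit.
double: tangent at (20, 23): λ = (3·20² + 17)/(2·23) ≡ 33/9. 9⁻¹ ≡ 33 (mod 37), so λ ≡ 33·33 ≡ 16.
  x = λ² - 20 - 20 = 256 - 40 ≡ 31; y = λ·(20 - 31) - 23 ≡ 23. → (31, 23)
double: tangent at (31, 23): λ = (3·31² + 17)/(2·23) ≡ 14/9. 9⁻¹ ≡ 33 (mod 37) since 9·33 = 297 ≡ 1, so λ ≡ 14·33 ≡ 18.
  x = λ² - 31 - 31 = 324 - 62 ≡ 3; y = λ·(31 - 3) - 23 ≡ 0. → (3, 0)
add G: (3, 0) + (20, 23). λ = (23 - 0)/(20 - 3) ≡ 23/17 mod 37. 17⁻¹ ≡ 24 (mod 37), so λ ≡ 34.
  x = λ² - 3 - 20 = 1156 - 23 ≡ 23; y = λ·(3 - 23) - 0 ≡ 23. → (23, 23)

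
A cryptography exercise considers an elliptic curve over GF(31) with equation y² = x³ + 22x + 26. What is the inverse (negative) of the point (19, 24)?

(19, 7)

-(19, 24) = (19, -24 mod 31) = (19, 7).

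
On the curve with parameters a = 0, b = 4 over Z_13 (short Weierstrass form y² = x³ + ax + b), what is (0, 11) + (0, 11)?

tangent at (0, 11): λ = (3·0² + 0)/(2·11) ≡ 0/9. 9⁻¹ ≡ 3 (mod 13), so λ ≡ 0·3 ≡ 0.
  x = λ² - 0 - 0 = 0 - 0 ≡ 0; y = λ·(0 - 0) - 11 ≡ 2. → (0, 2)

(0, 2)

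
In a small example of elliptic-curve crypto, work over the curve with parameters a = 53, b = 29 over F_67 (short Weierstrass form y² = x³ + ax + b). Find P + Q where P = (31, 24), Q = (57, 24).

(46, 43)

(31, 24) + (57, 24). λ = (24 - 24)/(57 - 31) ≡ 0/26 mod 67. 26⁻¹ ≡ 49 (mod 67), so λ ≡ 0.
  x = λ² - 31 - 57 = 0 - 88 ≡ 46; y = λ·(31 - 46) - 24 ≡ 43. → (46, 43)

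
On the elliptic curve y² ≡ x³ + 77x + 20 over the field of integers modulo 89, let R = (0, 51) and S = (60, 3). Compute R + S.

(51, 61)

(0, 51) + (60, 3). λ = (3 - 51)/(60 - 0) ≡ 41/60 mod 89. 60⁻¹ ≡ 46 (mod 89), so λ ≡ 17.
  x = λ² - 0 - 60 = 289 - 60 ≡ 51; y = λ·(0 - 51) - 51 ≡ 61. → (51, 61)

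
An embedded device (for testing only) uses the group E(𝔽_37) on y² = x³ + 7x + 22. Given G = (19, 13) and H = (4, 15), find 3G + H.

First 3G:
Repeated addition: build up to 3G.
2G: tangent at (19, 13): λ = (3·19² + 7)/(2·13) ≡ 17/26. 26⁻¹ ≡ 10 (mod 37), so λ ≡ 17·10 ≡ 22.
  x = λ² - 19 - 19 = 484 - 38 ≡ 2; y = λ·(19 - 2) - 13 ≡ 28. → (2, 28)
3G: (2, 28) + (19, 13). λ = (13 - 28)/(19 - 2) ≡ 22/17 mod 37. 17⁻¹ ≡ 24 (mod 37) since 17·24 = 408 ≡ 1, so λ ≡ 10.
  x = λ² - 2 - 19 = 100 - 21 ≡ 5; y = λ·(2 - 5) - 28 ≡ 16. → (5, 16)
3G = (5, 16).
Finally 3G + H:
(5, 16) + (4, 15). λ = (15 - 16)/(4 - 5) ≡ 36/36 mod 37. 36⁻¹ ≡ 36 (mod 37), so λ ≡ 1.
  x = λ² - 5 - 4 = 1 - 9 ≡ 29; y = λ·(5 - 29) - 16 ≡ 34. → (29, 34)

(29, 34)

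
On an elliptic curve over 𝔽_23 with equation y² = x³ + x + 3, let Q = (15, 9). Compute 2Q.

(22, 22)

tangent at (15, 9): λ = (3·15² + 1)/(2·9) ≡ 9/18. 18⁻¹ ≡ 9 (mod 23), so λ ≡ 9·9 ≡ 12.
  x = λ² - 15 - 15 = 144 - 30 ≡ 22; y = λ·(15 - 22) - 9 ≡ 22. → (22, 22)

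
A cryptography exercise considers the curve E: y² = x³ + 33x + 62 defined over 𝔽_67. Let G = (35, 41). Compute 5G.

(55, 22)

Repeated addition: build up to 5G.
2G: tangent at (35, 41): λ = (3·35² + 33)/(2·41) ≡ 23/15. 15⁻¹ ≡ 9 (mod 67), so λ ≡ 23·9 ≡ 6.
  x = λ² - 35 - 35 = 36 - 70 ≡ 33; y = λ·(35 - 33) - 41 ≡ 38. → (33, 38)
3G: (33, 38) + (35, 41). λ = (41 - 38)/(35 - 33) ≡ 3/2 mod 67. 2⁻¹ ≡ 34 (mod 67), so λ ≡ 35.
  x = λ² - 33 - 35 = 1225 - 68 ≡ 18; y = λ·(33 - 18) - 38 ≡ 18. → (18, 18)
4G: (18, 18) + (35, 41). λ = (41 - 18)/(35 - 18) ≡ 23/17 mod 67. 17⁻¹ ≡ 4 (mod 67), so λ ≡ 25.
  x = λ² - 18 - 35 = 625 - 53 ≡ 36; y = λ·(18 - 36) - 18 ≡ 1. → (36, 1)
5G: (36, 1) + (35, 41). λ = (41 - 1)/(35 - 36) ≡ 40/66 mod 67. 66⁻¹ ≡ 66 (mod 67) since 66·66 = 4356 ≡ 1, so λ ≡ 27.
  x = λ² - 36 - 35 = 729 - 71 ≡ 55; y = λ·(36 - 55) - 1 ≡ 22. → (55, 22)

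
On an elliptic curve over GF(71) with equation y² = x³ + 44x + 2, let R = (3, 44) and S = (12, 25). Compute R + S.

(3, 44) + (12, 25). λ = (25 - 44)/(12 - 3) ≡ 52/9 mod 71. 9⁻¹ ≡ 8 (mod 71), so λ ≡ 61.
  x = λ² - 3 - 12 = 3721 - 15 ≡ 14; y = λ·(3 - 14) - 44 ≡ 66. → (14, 66)

(14, 66)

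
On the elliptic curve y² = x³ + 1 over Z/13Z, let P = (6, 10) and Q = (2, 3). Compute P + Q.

(4, 0)

(6, 10) + (2, 3). λ = (3 - 10)/(2 - 6) ≡ 6/9 mod 13. 9⁻¹ ≡ 3 (mod 13), so λ ≡ 5.
  x = λ² - 6 - 2 = 25 - 8 ≡ 4; y = λ·(6 - 4) - 10 ≡ 0. → (4, 0)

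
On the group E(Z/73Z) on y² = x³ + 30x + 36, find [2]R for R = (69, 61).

(14, 34)

tangent at (69, 61): λ = (3·69² + 30)/(2·61) ≡ 5/49. 49⁻¹ ≡ 3 (mod 73) since 49·3 = 147 ≡ 1, so λ ≡ 5·3 ≡ 15.
  x = λ² - 69 - 69 = 225 - 138 ≡ 14; y = λ·(69 - 14) - 61 ≡ 34. → (14, 34)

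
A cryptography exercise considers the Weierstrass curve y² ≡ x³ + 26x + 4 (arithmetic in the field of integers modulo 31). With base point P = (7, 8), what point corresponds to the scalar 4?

(11, 28)

Double-and-add on 4 = (100)₂. Start with P = (7, 8) for the leading 1-bit.
double: tangent at (7, 8): λ = (3·7² + 26)/(2·8) ≡ 18/16. 16⁻¹ ≡ 2 (mod 31), so λ ≡ 18·2 ≡ 5.
  x = λ² - 7 - 7 = 25 - 14 ≡ 11; y = λ·(7 - 11) - 8 ≡ 3. → (11, 3)
double: tangent at (11, 3): λ = (3·11² + 26)/(2·3) ≡ 17/6. 6⁻¹ ≡ 26 (mod 31), so λ ≡ 17·26 ≡ 8.
  x = λ² - 11 - 11 = 64 - 22 ≡ 11; y = λ·(11 - 11) - 3 ≡ 28. → (11, 28)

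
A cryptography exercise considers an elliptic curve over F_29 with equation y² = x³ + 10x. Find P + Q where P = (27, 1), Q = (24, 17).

(27, 1) + (24, 17). λ = (17 - 1)/(24 - 27) ≡ 16/26 mod 29. 26⁻¹ ≡ 19 (mod 29), so λ ≡ 14.
  x = λ² - 27 - 24 = 196 - 51 ≡ 0; y = λ·(27 - 0) - 1 ≡ 0. → (0, 0)

(0, 0)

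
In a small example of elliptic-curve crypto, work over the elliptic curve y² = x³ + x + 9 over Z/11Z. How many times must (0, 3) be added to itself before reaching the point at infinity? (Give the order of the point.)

2P: tangent at (0, 3): λ = (3·0² + 1)/(2·3) ≡ 1/6. 6⁻¹ ≡ 2 (mod 11), so λ ≡ 1·2 ≡ 2.
  x = λ² - 0 - 0 = 4 - 0 ≡ 4; y = λ·(0 - 4) - 3 ≡ 0. → (4, 0)
3P: (4, 0) + (0, 3). λ = (3 - 0)/(0 - 4) ≡ 3/7 mod 11. 7⁻¹ ≡ 8 (mod 11), so λ ≡ 2.
  x = λ² - 4 - 0 = 4 - 4 ≡ 0; y = λ·(4 - 0) - 0 ≡ 8. → (0, 8)
4P: (0, 8) + (0, 3): same x and y₁ ≡ -y₂, so the sum is the point at infinity.
4P = the point at infinity, so the order is 4.

4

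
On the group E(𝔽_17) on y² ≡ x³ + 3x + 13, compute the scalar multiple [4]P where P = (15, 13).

Double-and-add on 4 = (100)₂. Start with P = (15, 13) for the leading 1-bit.
double: tangent at (15, 13): λ = (3·15² + 3)/(2·13) ≡ 15/9. 9⁻¹ ≡ 2 (mod 17), so λ ≡ 15·2 ≡ 13.
  x = λ² - 15 - 15 = 169 - 30 ≡ 3; y = λ·(15 - 3) - 13 ≡ 7. → (3, 7)
double: tangent at (3, 7): λ = (3·3² + 3)/(2·7) ≡ 13/14. 14⁻¹ ≡ 11 (mod 17), so λ ≡ 13·11 ≡ 7.
  x = λ² - 3 - 3 = 49 - 6 ≡ 9; y = λ·(3 - 9) - 7 ≡ 2. → (9, 2)

(9, 2)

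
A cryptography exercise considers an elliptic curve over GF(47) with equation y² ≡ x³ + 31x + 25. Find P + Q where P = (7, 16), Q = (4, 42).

(7, 16) + (4, 42). λ = (42 - 16)/(4 - 7) ≡ 26/44 mod 47. 44⁻¹ ≡ 31 (mod 47), so λ ≡ 7.
  x = λ² - 7 - 4 = 49 - 11 ≡ 38; y = λ·(7 - 38) - 16 ≡ 2. → (38, 2)

(38, 2)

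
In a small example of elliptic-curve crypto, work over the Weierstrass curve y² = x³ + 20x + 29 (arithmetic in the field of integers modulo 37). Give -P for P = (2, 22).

-(2, 22) = (2, -22 mod 37) = (2, 15).

(2, 15)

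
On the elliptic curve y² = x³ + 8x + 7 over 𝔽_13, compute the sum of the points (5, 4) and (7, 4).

(1, 9)

(5, 4) + (7, 4). λ = (4 - 4)/(7 - 5) ≡ 0/2 mod 13. 2⁻¹ ≡ 7 (mod 13) since 2·7 = 14 ≡ 1, so λ ≡ 0.
  x = λ² - 5 - 7 = 0 - 12 ≡ 1; y = λ·(5 - 1) - 4 ≡ 9. → (1, 9)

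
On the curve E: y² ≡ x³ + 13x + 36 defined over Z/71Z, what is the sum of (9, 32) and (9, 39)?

O

The two points share x = 9 and their y-coordinates satisfy 32 + 39 ≡ 0 (mod 71), so they are inverses. Their sum is the point at infinity.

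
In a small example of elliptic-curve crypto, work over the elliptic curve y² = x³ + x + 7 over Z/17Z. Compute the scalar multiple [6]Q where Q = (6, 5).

O

Repeated addition: build up to 6Q.
2Q: tangent at (6, 5): λ = (3·6² + 1)/(2·5) ≡ 7/10. 10⁻¹ ≡ 12 (mod 17), so λ ≡ 7·12 ≡ 16.
  x = λ² - 6 - 6 = 256 - 12 ≡ 6; y = λ·(6 - 6) - 5 ≡ 12. → (6, 12)
3Q: (6, 12) + (6, 5): same x and y₁ ≡ -y₂, so the sum is 𝒪.
4Q: 𝒪 + (6, 5) = (6, 5) (identity).
5Q: tangent at (6, 5): λ = (3·6² + 1)/(2·5) ≡ 7/10. 10⁻¹ ≡ 12 (mod 17), so λ ≡ 7·12 ≡ 16.
  x = λ² - 6 - 6 = 256 - 12 ≡ 6; y = λ·(6 - 6) - 5 ≡ 12. → (6, 12)
6Q: (6, 12) + (6, 5): same x and y₁ ≡ -y₂, so the sum is 𝒪.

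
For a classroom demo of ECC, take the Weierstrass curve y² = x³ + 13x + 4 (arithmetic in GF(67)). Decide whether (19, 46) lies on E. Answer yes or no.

no

y² = 46² ≡ 39; x³ + 13x + 4 = 7110 ≡ 8 (mod 67). 39 ≠ 8.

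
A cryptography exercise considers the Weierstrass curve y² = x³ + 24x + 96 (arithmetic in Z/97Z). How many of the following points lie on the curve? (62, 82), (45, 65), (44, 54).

3

(62, 82): 82² ≡ 31, rhs ≡ 31 → on.
(45, 65): 65² ≡ 54, rhs ≡ 54 → on.
(44, 54): 54² ≡ 6, rhs ≡ 6 → on.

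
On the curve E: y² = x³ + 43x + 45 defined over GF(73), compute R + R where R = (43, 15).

(24, 70)

tangent at (43, 15): λ = (3·43² + 43)/(2·15) ≡ 42/30. 30⁻¹ ≡ 56 (mod 73) since 30·56 = 1680 ≡ 1, so λ ≡ 42·56 ≡ 16.
  x = λ² - 43 - 43 = 256 - 86 ≡ 24; y = λ·(43 - 24) - 15 ≡ 70. → (24, 70)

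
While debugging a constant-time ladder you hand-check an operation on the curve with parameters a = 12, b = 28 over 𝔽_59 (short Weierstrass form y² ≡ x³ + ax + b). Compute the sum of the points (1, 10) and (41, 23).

(58, 29)

(1, 10) + (41, 23). λ = (23 - 10)/(41 - 1) ≡ 13/40 mod 59. 40⁻¹ ≡ 31 (mod 59) since 40·31 = 1240 ≡ 1, so λ ≡ 49.
  x = λ² - 1 - 41 = 2401 - 42 ≡ 58; y = λ·(1 - 58) - 10 ≡ 29. → (58, 29)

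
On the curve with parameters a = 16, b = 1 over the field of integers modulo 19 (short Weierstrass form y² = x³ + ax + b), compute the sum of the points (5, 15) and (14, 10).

(5, 15) + (14, 10). λ = (10 - 15)/(14 - 5) ≡ 14/9 mod 19. 9⁻¹ ≡ 17 (mod 19), so λ ≡ 10.
  x = λ² - 5 - 14 = 100 - 19 ≡ 5; y = λ·(5 - 5) - 15 ≡ 4. → (5, 4)

(5, 4)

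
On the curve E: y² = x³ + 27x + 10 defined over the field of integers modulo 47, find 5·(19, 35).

Write G = (19, 35).
Double-and-add on 5 = (101)₂. Start with G = (19, 35) for the leading 1-bit.
double: tangent at (19, 35): λ = (3·19² + 27)/(2·35) ≡ 29/23. 23⁻¹ ≡ 45 (mod 47), so λ ≡ 29·45 ≡ 36.
  x = λ² - 19 - 19 = 1296 - 38 ≡ 36; y = λ·(19 - 36) - 35 ≡ 11. → (36, 11)
double: tangent at (36, 11): λ = (3·36² + 27)/(2·11) ≡ 14/22. 22⁻¹ ≡ 15 (mod 47), so λ ≡ 14·15 ≡ 22.
  x = λ² - 36 - 36 = 484 - 72 ≡ 36; y = λ·(36 - 36) - 11 ≡ 36. → (36, 36)
add G: (36, 36) + (19, 35). λ = (35 - 36)/(19 - 36) ≡ 46/30 mod 47. 30⁻¹ ≡ 11 (mod 47), so λ ≡ 36.
  x = λ² - 36 - 19 = 1296 - 55 ≡ 19; y = λ·(36 - 19) - 36 ≡ 12. → (19, 12)

(19, 12)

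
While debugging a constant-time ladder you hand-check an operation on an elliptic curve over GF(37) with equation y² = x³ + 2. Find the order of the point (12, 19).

7

2P: tangent at (12, 19): λ = (3·12² + 0)/(2·19) ≡ 25/1. 1⁻¹ ≡ 1 (mod 37) since 1·1 = 1 ≡ 1, so λ ≡ 25·1 ≡ 25.
  x = λ² - 12 - 12 = 625 - 24 ≡ 9; y = λ·(12 - 9) - 19 ≡ 19. → (9, 19)
3P: (9, 19) + (12, 19). λ = (19 - 19)/(12 - 9) ≡ 0/3 mod 37. 3⁻¹ ≡ 25 (mod 37) since 3·25 = 75 ≡ 1, so λ ≡ 0.
  x = λ² - 9 - 12 = 0 - 21 ≡ 16; y = λ·(9 - 16) - 19 ≡ 18. → (16, 18)
4P: (16, 18) + (12, 19). λ = (19 - 18)/(12 - 16) ≡ 1/33 mod 37. 33⁻¹ ≡ 9 (mod 37) since 33·9 = 297 ≡ 1, so λ ≡ 9.
  x = λ² - 16 - 12 = 81 - 28 ≡ 16; y = λ·(16 - 16) - 18 ≡ 19. → (16, 19)
5P: (16, 19) + (12, 19). λ = (19 - 19)/(12 - 16) ≡ 0/33 mod 37. 33⁻¹ ≡ 9 (mod 37), so λ ≡ 0.
  x = λ² - 16 - 12 = 0 - 28 ≡ 9; y = λ·(16 - 9) - 19 ≡ 18. → (9, 18)
6P: (9, 18) + (12, 19). λ = (19 - 18)/(12 - 9) ≡ 1/3 mod 37. 3⁻¹ ≡ 25 (mod 37) since 3·25 = 75 ≡ 1, so λ ≡ 25.
  x = λ² - 9 - 12 = 625 - 21 ≡ 12; y = λ·(9 - 12) - 18 ≡ 18. → (12, 18)
7P: (12, 18) + (12, 19): same x and y₁ ≡ -y₂, so the sum is ∞.
7P = ∞, so the order is 7.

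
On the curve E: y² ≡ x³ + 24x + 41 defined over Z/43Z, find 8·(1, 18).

(12, 37)

Write G = (1, 18).
Double-and-add on 8 = (1000)₂. Start with G = (1, 18) for the leading 1-bit.
double: tangent at (1, 18): λ = (3·1² + 24)/(2·18) ≡ 27/36. 36⁻¹ ≡ 6 (mod 43) since 36·6 = 216 ≡ 1, so λ ≡ 27·6 ≡ 33.
  x = λ² - 1 - 1 = 1089 - 2 ≡ 12; y = λ·(1 - 12) - 18 ≡ 6. → (12, 6)
double: tangent at (12, 6): λ = (3·12² + 24)/(2·6) ≡ 26/12. 12⁻¹ ≡ 18 (mod 43) since 12·18 = 216 ≡ 1, so λ ≡ 26·18 ≡ 38.
  x = λ² - 12 - 12 = 1444 - 24 ≡ 1; y = λ·(12 - 1) - 6 ≡ 25. → (1, 25)
double: tangent at (1, 25): λ = (3·1² + 24)/(2·25) ≡ 27/7. 7⁻¹ ≡ 37 (mod 43) since 7·37 = 259 ≡ 1, so λ ≡ 27·37 ≡ 10.
  x = λ² - 1 - 1 = 100 - 2 ≡ 12; y = λ·(1 - 12) - 25 ≡ 37. → (12, 37)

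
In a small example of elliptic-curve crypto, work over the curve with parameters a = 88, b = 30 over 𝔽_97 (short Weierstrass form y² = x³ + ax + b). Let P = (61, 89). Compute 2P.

tangent at (61, 89): λ = (3·61² + 88)/(2·89) ≡ 96/81. 81⁻¹ ≡ 6 (mod 97), so λ ≡ 96·6 ≡ 91.
  x = λ² - 61 - 61 = 8281 - 122 ≡ 11; y = λ·(61 - 11) - 89 ≡ 96. → (11, 96)

(11, 96)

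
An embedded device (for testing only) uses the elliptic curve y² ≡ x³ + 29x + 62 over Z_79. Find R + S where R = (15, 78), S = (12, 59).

(57, 51)

(15, 78) + (12, 59). λ = (59 - 78)/(12 - 15) ≡ 60/76 mod 79. 76⁻¹ ≡ 26 (mod 79) since 76·26 = 1976 ≡ 1, so λ ≡ 59.
  x = λ² - 15 - 12 = 3481 - 27 ≡ 57; y = λ·(15 - 57) - 78 ≡ 51. → (57, 51)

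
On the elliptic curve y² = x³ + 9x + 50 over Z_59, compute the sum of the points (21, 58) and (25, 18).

(21, 58) + (25, 18). λ = (18 - 58)/(25 - 21) ≡ 19/4 mod 59. 4⁻¹ ≡ 15 (mod 59), so λ ≡ 49.
  x = λ² - 21 - 25 = 2401 - 46 ≡ 54; y = λ·(21 - 54) - 58 ≡ 36. → (54, 36)

(54, 36)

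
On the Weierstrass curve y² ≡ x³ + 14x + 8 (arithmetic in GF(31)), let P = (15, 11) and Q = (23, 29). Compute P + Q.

(0, 15)

(15, 11) + (23, 29). λ = (29 - 11)/(23 - 15) ≡ 18/8 mod 31. 8⁻¹ ≡ 4 (mod 31), so λ ≡ 10.
  x = λ² - 15 - 23 = 100 - 38 ≡ 0; y = λ·(15 - 0) - 11 ≡ 15. → (0, 15)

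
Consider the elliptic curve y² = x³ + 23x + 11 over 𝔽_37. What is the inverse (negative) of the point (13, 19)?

-(13, 19) = (13, -19 mod 37) = (13, 18).

(13, 18)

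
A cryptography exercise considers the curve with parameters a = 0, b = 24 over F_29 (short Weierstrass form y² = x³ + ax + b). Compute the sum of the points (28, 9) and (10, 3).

(4, 28)

(28, 9) + (10, 3). λ = (3 - 9)/(10 - 28) ≡ 23/11 mod 29. 11⁻¹ ≡ 8 (mod 29) since 11·8 = 88 ≡ 1, so λ ≡ 10.
  x = λ² - 28 - 10 = 100 - 38 ≡ 4; y = λ·(28 - 4) - 9 ≡ 28. → (4, 28)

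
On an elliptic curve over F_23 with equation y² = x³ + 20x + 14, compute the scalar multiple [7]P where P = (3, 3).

Repeated addition: build up to 7P.
2P: tangent at (3, 3): λ = (3·3² + 20)/(2·3) ≡ 1/6. 6⁻¹ ≡ 4 (mod 23), so λ ≡ 1·4 ≡ 4.
  x = λ² - 3 - 3 = 16 - 6 ≡ 10; y = λ·(3 - 10) - 3 ≡ 15. → (10, 15)
3P: (10, 15) + (3, 3). λ = (3 - 15)/(3 - 10) ≡ 11/16 mod 23. 16⁻¹ ≡ 13 (mod 23), so λ ≡ 5.
  x = λ² - 10 - 3 = 25 - 13 ≡ 12; y = λ·(10 - 12) - 15 ≡ 21. → (12, 21)
4P: (12, 21) + (3, 3). λ = (3 - 21)/(3 - 12) ≡ 5/14 mod 23. 14⁻¹ ≡ 5 (mod 23) since 14·5 = 70 ≡ 1, so λ ≡ 2.
  x = λ² - 12 - 3 = 4 - 15 ≡ 12; y = λ·(12 - 12) - 21 ≡ 2. → (12, 2)
5P: (12, 2) + (3, 3). λ = (3 - 2)/(3 - 12) ≡ 1/14 mod 23. 14⁻¹ ≡ 5 (mod 23) since 14·5 = 70 ≡ 1, so λ ≡ 5.
  x = λ² - 12 - 3 = 25 - 15 ≡ 10; y = λ·(12 - 10) - 2 ≡ 8. → (10, 8)
6P: (10, 8) + (3, 3). λ = (3 - 8)/(3 - 10) ≡ 18/16 mod 23. 16⁻¹ ≡ 13 (mod 23), so λ ≡ 4.
  x = λ² - 10 - 3 = 16 - 13 ≡ 3; y = λ·(10 - 3) - 8 ≡ 20. → (3, 20)
7P: (3, 20) + (3, 3): same x and y₁ ≡ -y₂, so the sum is 𝒪.

O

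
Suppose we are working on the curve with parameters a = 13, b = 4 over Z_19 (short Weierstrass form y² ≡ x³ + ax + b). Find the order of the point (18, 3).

2P: tangent at (18, 3): λ = (3·18² + 13)/(2·3) ≡ 16/6. 6⁻¹ ≡ 16 (mod 19) since 6·16 = 96 ≡ 1, so λ ≡ 16·16 ≡ 9.
  x = λ² - 18 - 18 = 81 - 36 ≡ 7; y = λ·(18 - 7) - 3 ≡ 1. → (7, 1)
3P: (7, 1) + (18, 3). λ = (3 - 1)/(18 - 7) ≡ 2/11 mod 19. 11⁻¹ ≡ 7 (mod 19), so λ ≡ 14.
  x = λ² - 7 - 18 = 196 - 25 ≡ 0; y = λ·(7 - 0) - 1 ≡ 2. → (0, 2)
4P: (0, 2) + (18, 3). λ = (3 - 2)/(18 - 0) ≡ 1/18 mod 19. 18⁻¹ ≡ 18 (mod 19), so λ ≡ 18.
  x = λ² - 0 - 18 = 324 - 18 ≡ 2; y = λ·(0 - 2) - 2 ≡ 0. → (2, 0)
5P: (2, 0) + (18, 3). λ = (3 - 0)/(18 - 2) ≡ 3/16 mod 19. 16⁻¹ ≡ 6 (mod 19), so λ ≡ 18.
  x = λ² - 2 - 18 = 324 - 20 ≡ 0; y = λ·(2 - 0) - 0 ≡ 17. → (0, 17)
6P: (0, 17) + (18, 3). λ = (3 - 17)/(18 - 0) ≡ 5/18 mod 19. 18⁻¹ ≡ 18 (mod 19) since 18·18 = 324 ≡ 1, so λ ≡ 14.
  x = λ² - 0 - 18 = 196 - 18 ≡ 7; y = λ·(0 - 7) - 17 ≡ 18. → (7, 18)
7P: (7, 18) + (18, 3). λ = (3 - 18)/(18 - 7) ≡ 4/11 mod 19. 11⁻¹ ≡ 7 (mod 19) since 11·7 = 77 ≡ 1, so λ ≡ 9.
  x = λ² - 7 - 18 = 81 - 25 ≡ 18; y = λ·(7 - 18) - 18 ≡ 16. → (18, 16)
8P: (18, 16) + (18, 3): same x and y₁ ≡ -y₂, so the sum is the point at infinity.
8P = the point at infinity, so the order is 8.

8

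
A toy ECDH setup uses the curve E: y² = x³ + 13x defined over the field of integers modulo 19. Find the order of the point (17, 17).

2P: tangent at (17, 17): λ = (3·17² + 13)/(2·17) ≡ 6/15. 15⁻¹ ≡ 14 (mod 19) since 15·14 = 210 ≡ 1, so λ ≡ 6·14 ≡ 8.
  x = λ² - 17 - 17 = 64 - 34 ≡ 11; y = λ·(17 - 11) - 17 ≡ 12. → (11, 12)
3P: (11, 12) + (17, 17). λ = (17 - 12)/(17 - 11) ≡ 5/6 mod 19. 6⁻¹ ≡ 16 (mod 19), so λ ≡ 4.
  x = λ² - 11 - 17 = 16 - 28 ≡ 7; y = λ·(11 - 7) - 12 ≡ 4. → (7, 4)
4P: (7, 4) + (17, 17). λ = (17 - 4)/(17 - 7) ≡ 13/10 mod 19. 10⁻¹ ≡ 2 (mod 19) since 10·2 = 20 ≡ 1, so λ ≡ 7.
  x = λ² - 7 - 17 = 49 - 24 ≡ 6; y = λ·(7 - 6) - 4 ≡ 3. → (6, 3)
5P: (6, 3) + (17, 17). λ = (17 - 3)/(17 - 6) ≡ 14/11 mod 19. 11⁻¹ ≡ 7 (mod 19) since 11·7 = 77 ≡ 1, so λ ≡ 3.
  x = λ² - 6 - 17 = 9 - 23 ≡ 5; y = λ·(6 - 5) - 3 ≡ 0. → (5, 0)
6P: (5, 0) + (17, 17). λ = (17 - 0)/(17 - 5) ≡ 17/12 mod 19. 12⁻¹ ≡ 8 (mod 19) since 12·8 = 96 ≡ 1, so λ ≡ 3.
  x = λ² - 5 - 17 = 9 - 22 ≡ 6; y = λ·(5 - 6) - 0 ≡ 16. → (6, 16)
7P: (6, 16) + (17, 17). λ = (17 - 16)/(17 - 6) ≡ 1/11 mod 19. 11⁻¹ ≡ 7 (mod 19), so λ ≡ 7.
  x = λ² - 6 - 17 = 49 - 23 ≡ 7; y = λ·(6 - 7) - 16 ≡ 15. → (7, 15)
8P: (7, 15) + (17, 17). λ = (17 - 15)/(17 - 7) ≡ 2/10 mod 19. 10⁻¹ ≡ 2 (mod 19) since 10·2 = 20 ≡ 1, so λ ≡ 4.
  x = λ² - 7 - 17 = 16 - 24 ≡ 11; y = λ·(7 - 11) - 15 ≡ 7. → (11, 7)
9P: (11, 7) + (17, 17). λ = (17 - 7)/(17 - 11) ≡ 10/6 mod 19. 6⁻¹ ≡ 16 (mod 19) since 6·16 = 96 ≡ 1, so λ ≡ 8.
  x = λ² - 11 - 17 = 64 - 28 ≡ 17; y = λ·(11 - 17) - 7 ≡ 2. → (17, 2)
10P: (17, 2) + (17, 17): same x and y₁ ≡ -y₂, so the sum is O.
10P = O, so the order is 10.

10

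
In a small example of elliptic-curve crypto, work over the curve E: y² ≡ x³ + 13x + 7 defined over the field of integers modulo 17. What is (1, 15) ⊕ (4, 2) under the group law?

(1, 15) + (4, 2). λ = (2 - 15)/(4 - 1) ≡ 4/3 mod 17. 3⁻¹ ≡ 6 (mod 17) since 3·6 = 18 ≡ 1, so λ ≡ 7.
  x = λ² - 1 - 4 = 49 - 5 ≡ 10; y = λ·(1 - 10) - 15 ≡ 7. → (10, 7)

(10, 7)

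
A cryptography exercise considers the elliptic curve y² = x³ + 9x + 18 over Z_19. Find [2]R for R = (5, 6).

tangent at (5, 6): λ = (3·5² + 9)/(2·6) ≡ 8/12. 12⁻¹ ≡ 8 (mod 19), so λ ≡ 8·8 ≡ 7.
  x = λ² - 5 - 5 = 49 - 10 ≡ 1; y = λ·(5 - 1) - 6 ≡ 3. → (1, 3)

(1, 3)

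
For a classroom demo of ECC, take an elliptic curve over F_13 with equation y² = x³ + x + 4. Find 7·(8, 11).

(10, 0)

Write G = (8, 11).
Repeated addition: build up to 7G.
2G: tangent at (8, 11): λ = (3·8² + 1)/(2·11) ≡ 11/9. 9⁻¹ ≡ 3 (mod 13), so λ ≡ 11·3 ≡ 7.
  x = λ² - 8 - 8 = 49 - 16 ≡ 7; y = λ·(8 - 7) - 11 ≡ 9. → (7, 9)
3G: (7, 9) + (8, 11). λ = (11 - 9)/(8 - 7) ≡ 2/1 mod 13. 1⁻¹ ≡ 1 (mod 13) since 1·1 = 1 ≡ 1, so λ ≡ 2.
  x = λ² - 7 - 8 = 4 - 15 ≡ 2; y = λ·(7 - 2) - 9 ≡ 1. → (2, 1)
4G: (2, 1) + (8, 11). λ = (11 - 1)/(8 - 2) ≡ 10/6 mod 13. 6⁻¹ ≡ 11 (mod 13), so λ ≡ 6.
  x = λ² - 2 - 8 = 36 - 10 ≡ 0; y = λ·(2 - 0) - 1 ≡ 11. → (0, 11)
5G: (0, 11) + (8, 11). λ = (11 - 11)/(8 - 0) ≡ 0/8 mod 13. 8⁻¹ ≡ 5 (mod 13), so λ ≡ 0.
  x = λ² - 0 - 8 = 0 - 8 ≡ 5; y = λ·(0 - 5) - 11 ≡ 2. → (5, 2)
6G: (5, 2) + (8, 11). λ = (11 - 2)/(8 - 5) ≡ 9/3 mod 13. 3⁻¹ ≡ 9 (mod 13), so λ ≡ 3.
  x = λ² - 5 - 8 = 9 - 13 ≡ 9; y = λ·(5 - 9) - 2 ≡ 12. → (9, 12)
7G: (9, 12) + (8, 11). λ = (11 - 12)/(8 - 9) ≡ 12/12 mod 13. 12⁻¹ ≡ 12 (mod 13) since 12·12 = 144 ≡ 1, so λ ≡ 1.
  x = λ² - 9 - 8 = 1 - 17 ≡ 10; y = λ·(9 - 10) - 12 ≡ 0. → (10, 0)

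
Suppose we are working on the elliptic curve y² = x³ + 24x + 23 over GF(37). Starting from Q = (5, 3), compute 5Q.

(11, 29)

Double-and-add on 5 = (101)₂. Start with Q = (5, 3) for the leading 1-bit.
double: tangent at (5, 3): λ = (3·5² + 24)/(2·3) ≡ 25/6. 6⁻¹ ≡ 31 (mod 37), so λ ≡ 25·31 ≡ 35.
  x = λ² - 5 - 5 = 1225 - 10 ≡ 31; y = λ·(5 - 31) - 3 ≡ 12. → (31, 12)
double: tangent at (31, 12): λ = (3·31² + 24)/(2·12) ≡ 21/24. 24⁻¹ ≡ 17 (mod 37) since 24·17 = 408 ≡ 1, so λ ≡ 21·17 ≡ 24.
  x = λ² - 31 - 31 = 576 - 62 ≡ 33; y = λ·(31 - 33) - 12 ≡ 14. → (33, 14)
add Q: (33, 14) + (5, 3). λ = (3 - 14)/(5 - 33) ≡ 26/9 mod 37. 9⁻¹ ≡ 33 (mod 37), so λ ≡ 7.
  x = λ² - 33 - 5 = 49 - 38 ≡ 11; y = λ·(33 - 11) - 14 ≡ 29. → (11, 29)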